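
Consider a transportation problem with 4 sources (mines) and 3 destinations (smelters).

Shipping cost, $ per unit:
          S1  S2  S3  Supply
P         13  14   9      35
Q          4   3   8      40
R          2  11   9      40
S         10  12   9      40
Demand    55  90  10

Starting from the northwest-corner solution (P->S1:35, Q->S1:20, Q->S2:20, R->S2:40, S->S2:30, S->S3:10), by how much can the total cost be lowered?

395

Current plan cost = 35·13 + 20·4 + 20·3 + 40·11 + 30·12 + 10·9 = $1485.
Optimal plan:
  P→S2: 25 × $14 = $350
  P→S3: 10 × $9 = $90
  Q→S2: 40 × $3 = $120
  R→S1: 40 × $2 = $80
  S→S1: 15 × $10 = $150
  S→S2: 25 × $12 = $300
Optimal cost = $1090.
Saving = 1485 − 1090 = $395.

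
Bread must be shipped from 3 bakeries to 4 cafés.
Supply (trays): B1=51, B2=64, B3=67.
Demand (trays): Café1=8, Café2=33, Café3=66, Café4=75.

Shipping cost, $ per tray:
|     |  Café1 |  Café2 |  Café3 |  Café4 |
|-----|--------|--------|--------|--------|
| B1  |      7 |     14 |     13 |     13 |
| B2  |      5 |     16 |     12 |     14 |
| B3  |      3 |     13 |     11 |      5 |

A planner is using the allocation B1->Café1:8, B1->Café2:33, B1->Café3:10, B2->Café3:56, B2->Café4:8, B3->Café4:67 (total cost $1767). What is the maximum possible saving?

Current plan cost = 8·7 + 33·14 + 10·13 + 56·12 + 8·14 + 67·5 = $1767.
Optimal plan:
  B1->Café2: 33 trays
  B1->Café3: 10 trays
  B1->Café4: 8 trays
  B2->Café1: 8 trays
  B2->Café3: 56 trays
  B3->Café4: 67 trays
Optimal cost = $1743.
Saving = 1767 − 1743 = $24.

24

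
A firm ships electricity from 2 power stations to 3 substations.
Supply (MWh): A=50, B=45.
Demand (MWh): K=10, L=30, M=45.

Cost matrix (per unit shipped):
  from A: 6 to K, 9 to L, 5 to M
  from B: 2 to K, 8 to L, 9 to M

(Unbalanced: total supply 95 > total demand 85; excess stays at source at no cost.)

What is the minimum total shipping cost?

Optimal allocation:
  A to M: 45 × 5 = 225
  B to K: 10 × 2 = 20
  B to L: 30 × 8 = 240
Total = 225 + 20 + 240 = 485.
(Supply check: A ships 45; B ships 40.)

485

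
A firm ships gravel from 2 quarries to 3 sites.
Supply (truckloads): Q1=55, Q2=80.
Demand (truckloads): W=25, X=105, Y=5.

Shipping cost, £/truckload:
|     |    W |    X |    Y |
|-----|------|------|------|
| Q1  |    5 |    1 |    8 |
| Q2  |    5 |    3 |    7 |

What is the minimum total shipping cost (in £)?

365

Optimal allocation:
  Q1 to X: 55 truckloads
  Q2 to W: 25 truckloads
  Q2 to X: 50 truckloads
  Q2 to Y: 5 truckloads
Total cost = £365.
(Supply check: Q1 ships 55; Q2 ships 80.)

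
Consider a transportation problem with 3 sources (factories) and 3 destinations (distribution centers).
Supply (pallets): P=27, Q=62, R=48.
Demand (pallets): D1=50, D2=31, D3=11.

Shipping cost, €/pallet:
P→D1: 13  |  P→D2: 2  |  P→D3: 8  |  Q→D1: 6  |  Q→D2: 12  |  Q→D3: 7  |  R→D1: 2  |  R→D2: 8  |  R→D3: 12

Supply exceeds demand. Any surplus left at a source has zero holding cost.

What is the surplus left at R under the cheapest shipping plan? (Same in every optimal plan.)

0

Minimum-cost shipments:
  P→D2: 27 × €2 = €54
  Q→D1: 2 × €6 = €12
  Q→D2: 4 × €12 = €48
  Q→D3: 11 × €7 = €77
  R→D1: 48 × €2 = €96
Total cost = €287.
R ships 48 of its 48, leaving 0.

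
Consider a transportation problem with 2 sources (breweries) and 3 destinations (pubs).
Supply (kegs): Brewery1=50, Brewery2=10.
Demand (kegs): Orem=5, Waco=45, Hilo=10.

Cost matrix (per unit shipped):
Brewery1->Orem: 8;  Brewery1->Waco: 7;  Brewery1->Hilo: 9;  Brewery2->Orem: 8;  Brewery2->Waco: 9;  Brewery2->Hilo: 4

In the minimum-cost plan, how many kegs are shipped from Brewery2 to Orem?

Optimal shipments:
  Brewery1–Orem: 5 × 8 = 40
  Brewery1–Waco: 45 × 7 = 315
  Brewery2–Hilo: 10 × 4 = 40
Total cost = 395.
The route Brewery2→Orem is not used.

0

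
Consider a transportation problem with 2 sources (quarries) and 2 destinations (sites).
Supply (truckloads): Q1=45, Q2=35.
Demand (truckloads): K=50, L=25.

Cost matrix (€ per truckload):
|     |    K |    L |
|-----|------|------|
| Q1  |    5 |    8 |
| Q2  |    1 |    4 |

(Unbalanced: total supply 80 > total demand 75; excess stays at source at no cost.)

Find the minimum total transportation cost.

An optimal shipping plan:
  Q1–K: 15 × €5 = €75
  Q1–L: 25 × €8 = €200
  Q2–K: 35 × €1 = €35
Total = 75 + 200 + 35 = €310.

310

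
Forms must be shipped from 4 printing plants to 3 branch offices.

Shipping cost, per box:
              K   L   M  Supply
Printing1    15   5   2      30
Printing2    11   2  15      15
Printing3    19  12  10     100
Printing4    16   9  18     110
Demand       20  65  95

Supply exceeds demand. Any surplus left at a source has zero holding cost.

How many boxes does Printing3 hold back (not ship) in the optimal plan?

35

An optimal plan:
  Printing1->M: 30 boxes
  Printing2->L: 15 boxes
  Printing3->M: 65 boxes
  Printing4->K: 20 boxes
  Printing4->L: 50 boxes
Total cost = 1510.
Printing3 ships 65 of its 100, leaving 35.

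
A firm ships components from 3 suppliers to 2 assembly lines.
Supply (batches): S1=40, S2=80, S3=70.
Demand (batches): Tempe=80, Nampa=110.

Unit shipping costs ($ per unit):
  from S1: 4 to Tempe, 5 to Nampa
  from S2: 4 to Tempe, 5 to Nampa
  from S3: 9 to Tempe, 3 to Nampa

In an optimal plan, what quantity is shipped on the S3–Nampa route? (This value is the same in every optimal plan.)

70

Optimal shipments:
  S1–Tempe: 40 × $4 = $160
  S2–Tempe: 40 × $4 = $160
  S2–Nampa: 40 × $5 = $200
  S3–Nampa: 70 × $3 = $210
Total cost = $730.
So S3→Nampa carries 70 batches.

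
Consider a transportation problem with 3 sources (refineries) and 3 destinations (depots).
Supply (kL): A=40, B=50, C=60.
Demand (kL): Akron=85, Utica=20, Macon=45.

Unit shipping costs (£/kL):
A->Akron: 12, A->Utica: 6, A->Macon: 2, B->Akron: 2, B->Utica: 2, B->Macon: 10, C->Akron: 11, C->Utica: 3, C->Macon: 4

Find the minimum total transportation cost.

An optimal shipping plan:
  A→Macon: 40 × £2 = £80
  B→Akron: 50 × £2 = £100
  C→Akron: 35 × £11 = £385
  C→Utica: 20 × £3 = £60
  C→Macon: 5 × £4 = £20
Total = 80 + 100 + 385 + 60 + 20 = £645.

645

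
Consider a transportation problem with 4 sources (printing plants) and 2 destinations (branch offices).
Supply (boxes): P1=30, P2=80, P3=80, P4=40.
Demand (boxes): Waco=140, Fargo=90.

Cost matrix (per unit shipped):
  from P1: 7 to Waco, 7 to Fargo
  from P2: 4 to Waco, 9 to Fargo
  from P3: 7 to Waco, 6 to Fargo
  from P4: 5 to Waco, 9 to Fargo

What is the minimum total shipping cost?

A cheapest plan:
  P1→Waco: 20 × 7 = 140
  P1→Fargo: 10 × 7 = 70
  P2→Waco: 80 × 4 = 320
  P3→Fargo: 80 × 6 = 480
  P4→Waco: 40 × 5 = 200
Total = 140 + 70 + 320 + 480 + 200 = 1210.
(Supply check: P1 ships 30; P2 ships 80; P3 ships 80; P4 ships 40.)

1210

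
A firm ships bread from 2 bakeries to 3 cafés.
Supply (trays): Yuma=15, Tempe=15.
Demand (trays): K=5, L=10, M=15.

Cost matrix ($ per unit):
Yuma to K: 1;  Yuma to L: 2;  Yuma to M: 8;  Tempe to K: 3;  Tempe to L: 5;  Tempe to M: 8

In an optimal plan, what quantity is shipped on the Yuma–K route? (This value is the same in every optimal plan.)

5

Solving gives:
  Yuma to K: 5 × $1 = $5
  Yuma to L: 10 × $2 = $20
  Tempe to M: 15 × $8 = $120
Total cost = $145.
So Yuma→K carries 5 trays.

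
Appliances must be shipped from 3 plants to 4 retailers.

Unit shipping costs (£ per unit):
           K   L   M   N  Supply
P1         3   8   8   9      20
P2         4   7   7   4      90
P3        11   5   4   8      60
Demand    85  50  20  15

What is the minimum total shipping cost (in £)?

An optimal shipping plan:
  P1→K: 20 × £3 = £60
  P2→K: 65 × £4 = £260
  P2→L: 10 × £7 = £70
  P2→N: 15 × £4 = £60
  P3→L: 40 × £5 = £200
  P3→M: 20 × £4 = £80
Total = 60 + 260 + 70 + 60 + 200 + 80 = £730.
(Supply check: P1 ships 20; P2 ships 90; P3 ships 60.)

730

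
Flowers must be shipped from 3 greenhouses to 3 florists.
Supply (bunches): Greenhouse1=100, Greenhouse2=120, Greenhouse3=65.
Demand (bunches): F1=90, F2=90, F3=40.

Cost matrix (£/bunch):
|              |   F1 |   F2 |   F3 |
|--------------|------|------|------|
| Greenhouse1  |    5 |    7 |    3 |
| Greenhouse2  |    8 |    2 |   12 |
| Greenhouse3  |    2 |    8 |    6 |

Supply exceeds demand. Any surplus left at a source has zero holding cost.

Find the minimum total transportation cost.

555

One minimum-cost allocation:
  Greenhouse1–F1: 25 bunches
  Greenhouse1–F3: 40 bunches
  Greenhouse2–F2: 90 bunches
  Greenhouse3–F1: 65 bunches
Total cost = £555.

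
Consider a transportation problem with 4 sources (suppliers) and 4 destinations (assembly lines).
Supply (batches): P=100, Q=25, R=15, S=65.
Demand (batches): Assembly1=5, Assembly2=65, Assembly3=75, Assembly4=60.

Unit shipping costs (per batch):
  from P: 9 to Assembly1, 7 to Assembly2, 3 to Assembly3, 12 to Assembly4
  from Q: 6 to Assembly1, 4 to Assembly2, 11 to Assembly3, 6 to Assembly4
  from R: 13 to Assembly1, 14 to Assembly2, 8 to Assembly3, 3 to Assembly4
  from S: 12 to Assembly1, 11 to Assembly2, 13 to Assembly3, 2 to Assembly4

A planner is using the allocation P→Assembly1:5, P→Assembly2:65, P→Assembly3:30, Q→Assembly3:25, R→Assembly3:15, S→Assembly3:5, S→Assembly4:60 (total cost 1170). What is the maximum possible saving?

310

Current plan cost = 5·9 + 65·7 + 30·3 + 25·11 + 15·8 + 5·13 + 60·2 = 1170.
Optimal plan:
  P–Assembly2: 40 batches
  P–Assembly3: 60 batches
  Q–Assembly2: 25 batches
  R–Assembly3: 15 batches
  S–Assembly1: 5 batches
  S–Assembly4: 60 batches
Optimal cost = 860.
Saving = 1170 − 860 = 310.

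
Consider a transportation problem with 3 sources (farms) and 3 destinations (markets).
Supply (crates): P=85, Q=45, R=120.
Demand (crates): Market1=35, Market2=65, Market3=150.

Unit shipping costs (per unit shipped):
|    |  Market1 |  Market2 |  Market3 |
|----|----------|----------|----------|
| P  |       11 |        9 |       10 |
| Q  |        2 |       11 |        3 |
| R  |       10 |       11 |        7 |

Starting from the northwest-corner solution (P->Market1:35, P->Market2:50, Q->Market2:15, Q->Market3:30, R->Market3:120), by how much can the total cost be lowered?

Current plan cost = 35·11 + 50·9 + 15·11 + 30·3 + 120·7 = 1930.
Optimal plan:
  P–Market2: 65 × 9 = 585
  P–Market3: 20 × 10 = 200
  Q–Market1: 35 × 2 = 70
  Q–Market3: 10 × 3 = 30
  R–Market3: 120 × 7 = 840
Optimal cost = 1725.
Saving = 1930 − 1725 = 205.

205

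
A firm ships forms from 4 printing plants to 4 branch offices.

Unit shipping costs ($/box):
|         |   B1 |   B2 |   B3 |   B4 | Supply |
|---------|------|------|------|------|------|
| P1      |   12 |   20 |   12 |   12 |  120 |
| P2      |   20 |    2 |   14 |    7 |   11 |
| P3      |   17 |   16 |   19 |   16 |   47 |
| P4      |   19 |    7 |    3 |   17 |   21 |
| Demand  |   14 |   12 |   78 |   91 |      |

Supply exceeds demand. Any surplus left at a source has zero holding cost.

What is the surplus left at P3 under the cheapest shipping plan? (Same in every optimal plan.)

Minimum-cost shipments:
  P1 to B1: 14 × $12 = $168
  P1 to B3: 57 × $12 = $684
  P1 to B4: 49 × $12 = $588
  P2 to B2: 11 × $2 = $22
  P3 to B2: 1 × $16 = $16
  P3 to B4: 42 × $16 = $672
  P4 to B3: 21 × $3 = $63
Total cost = $2213.
P3 ships 43 of its 47, leaving 4.

4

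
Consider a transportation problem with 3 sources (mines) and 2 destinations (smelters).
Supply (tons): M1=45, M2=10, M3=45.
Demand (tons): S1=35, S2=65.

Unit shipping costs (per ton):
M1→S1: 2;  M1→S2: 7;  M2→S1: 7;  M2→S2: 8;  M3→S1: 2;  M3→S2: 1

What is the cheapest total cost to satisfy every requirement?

265

A cheapest plan:
  M1 to S1: 35 × 2 = 70
  M1 to S2: 10 × 7 = 70
  M2 to S2: 10 × 8 = 80
  M3 to S2: 45 × 1 = 45
Total = 70 + 70 + 80 + 45 = 265.
(Supply check: M1 ships 45; M2 ships 10; M3 ships 45.)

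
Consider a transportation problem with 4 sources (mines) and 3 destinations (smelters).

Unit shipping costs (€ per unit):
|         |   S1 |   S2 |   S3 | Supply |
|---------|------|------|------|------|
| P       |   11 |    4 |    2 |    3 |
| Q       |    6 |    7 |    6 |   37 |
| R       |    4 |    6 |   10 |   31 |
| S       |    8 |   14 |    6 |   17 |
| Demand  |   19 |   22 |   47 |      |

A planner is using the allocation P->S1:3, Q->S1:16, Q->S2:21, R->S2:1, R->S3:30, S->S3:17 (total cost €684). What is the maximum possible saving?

196

Current plan cost = 3·11 + 16·6 + 21·7 + 1·6 + 30·10 + 17·6 = €684.
Optimal plan:
  P→S3: 3 tons
  Q→S2: 10 tons
  Q→S3: 27 tons
  R→S1: 19 tons
  R→S2: 12 tons
  S→S3: 17 tons
Optimal cost = €488.
Saving = 684 − 488 = €196.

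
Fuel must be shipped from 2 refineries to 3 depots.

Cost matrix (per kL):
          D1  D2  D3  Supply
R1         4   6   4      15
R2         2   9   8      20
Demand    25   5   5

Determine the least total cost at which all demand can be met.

110

A cheapest plan:
  R1->D1: 5 × 4 = 20
  R1->D2: 5 × 6 = 30
  R1->D3: 5 × 4 = 20
  R2->D1: 20 × 2 = 40
Total = 20 + 30 + 20 + 40 = 110.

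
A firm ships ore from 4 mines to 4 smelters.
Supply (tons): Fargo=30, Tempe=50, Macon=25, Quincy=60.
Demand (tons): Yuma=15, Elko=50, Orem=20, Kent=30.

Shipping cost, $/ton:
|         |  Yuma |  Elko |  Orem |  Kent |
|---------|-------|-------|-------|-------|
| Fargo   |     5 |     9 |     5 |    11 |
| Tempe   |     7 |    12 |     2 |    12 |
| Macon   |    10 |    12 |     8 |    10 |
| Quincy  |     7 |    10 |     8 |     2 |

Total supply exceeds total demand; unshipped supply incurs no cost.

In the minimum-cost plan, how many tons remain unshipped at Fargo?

Minimum-cost shipments:
  Fargo→Yuma: 10 tons
  Fargo→Elko: 20 tons
  Tempe→Yuma: 5 tons
  Tempe→Orem: 20 tons
  Quincy→Elko: 30 tons
  Quincy→Kent: 30 tons
Total cost = $665.
Fargo ships 30 of its 30, leaving 0.

0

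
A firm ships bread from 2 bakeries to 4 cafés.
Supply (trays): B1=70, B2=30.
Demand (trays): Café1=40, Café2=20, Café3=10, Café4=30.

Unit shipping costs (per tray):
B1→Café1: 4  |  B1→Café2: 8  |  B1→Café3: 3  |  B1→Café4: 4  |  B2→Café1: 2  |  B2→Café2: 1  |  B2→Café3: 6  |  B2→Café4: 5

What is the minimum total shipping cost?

One minimum-cost allocation:
  B1→Café1: 30 trays
  B1→Café3: 10 trays
  B1→Café4: 30 trays
  B2→Café1: 10 trays
  B2→Café2: 20 trays
Total cost = 310.

310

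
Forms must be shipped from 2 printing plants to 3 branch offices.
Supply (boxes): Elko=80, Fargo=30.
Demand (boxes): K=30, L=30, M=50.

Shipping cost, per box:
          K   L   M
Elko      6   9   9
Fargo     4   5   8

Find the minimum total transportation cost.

An optimal shipping plan:
  Elko->K: 30 boxes
  Elko->M: 50 boxes
  Fargo->L: 30 boxes
Total cost = 780.
(Supply check: Elko ships 80; Fargo ships 30.)

780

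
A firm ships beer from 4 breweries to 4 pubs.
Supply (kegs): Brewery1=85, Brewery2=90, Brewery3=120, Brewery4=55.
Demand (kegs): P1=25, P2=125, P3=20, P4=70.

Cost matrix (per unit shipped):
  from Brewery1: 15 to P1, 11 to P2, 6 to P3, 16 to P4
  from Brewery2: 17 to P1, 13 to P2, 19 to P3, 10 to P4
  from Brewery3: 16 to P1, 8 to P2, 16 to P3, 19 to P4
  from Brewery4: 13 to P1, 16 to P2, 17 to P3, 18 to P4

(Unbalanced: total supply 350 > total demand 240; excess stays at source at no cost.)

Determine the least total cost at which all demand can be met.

Optimal allocation:
  Brewery1 to P2: 5 kegs
  Brewery1 to P3: 20 kegs
  Brewery2 to P4: 70 kegs
  Brewery3 to P2: 120 kegs
  Brewery4 to P1: 25 kegs
Total cost = 2160.

2160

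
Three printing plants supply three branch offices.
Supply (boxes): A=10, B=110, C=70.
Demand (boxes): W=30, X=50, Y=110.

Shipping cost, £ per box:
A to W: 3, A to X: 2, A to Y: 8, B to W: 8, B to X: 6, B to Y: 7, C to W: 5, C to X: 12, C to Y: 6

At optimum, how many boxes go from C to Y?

Optimal shipments:
  A→X: 10 × £2 = £20
  B→X: 40 × £6 = £240
  B→Y: 70 × £7 = £490
  C→W: 30 × £5 = £150
  C→Y: 40 × £6 = £240
Total cost = £1140.
So C→Y carries 40 boxes.

40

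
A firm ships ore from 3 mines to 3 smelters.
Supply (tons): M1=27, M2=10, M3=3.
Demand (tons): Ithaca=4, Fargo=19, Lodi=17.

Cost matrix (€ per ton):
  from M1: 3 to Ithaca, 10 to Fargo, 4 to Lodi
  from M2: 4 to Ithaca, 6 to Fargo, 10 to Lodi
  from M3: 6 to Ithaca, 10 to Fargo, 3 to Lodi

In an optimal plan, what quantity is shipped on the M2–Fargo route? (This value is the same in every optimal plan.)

The minimum-cost plan:
  M1 to Ithaca: 4 tons
  M1 to Fargo: 9 tons
  M1 to Lodi: 14 tons
  M2 to Fargo: 10 tons
  M3 to Lodi: 3 tons
Total cost = €227.
So M2→Fargo carries 10 tons.

10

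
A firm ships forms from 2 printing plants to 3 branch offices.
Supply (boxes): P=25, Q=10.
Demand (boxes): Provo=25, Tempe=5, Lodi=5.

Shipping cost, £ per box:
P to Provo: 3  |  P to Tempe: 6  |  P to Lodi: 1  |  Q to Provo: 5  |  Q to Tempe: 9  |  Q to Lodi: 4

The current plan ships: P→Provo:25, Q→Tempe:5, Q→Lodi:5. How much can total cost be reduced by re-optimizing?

10

Current plan cost = 25·3 + 5·9 + 5·4 = £140.
Optimal plan:
  P–Provo: 15 × £3 = £45
  P–Tempe: 5 × £6 = £30
  P–Lodi: 5 × £1 = £5
  Q–Provo: 10 × £5 = £50
Optimal cost = £130.
Saving = 140 − 130 = £10.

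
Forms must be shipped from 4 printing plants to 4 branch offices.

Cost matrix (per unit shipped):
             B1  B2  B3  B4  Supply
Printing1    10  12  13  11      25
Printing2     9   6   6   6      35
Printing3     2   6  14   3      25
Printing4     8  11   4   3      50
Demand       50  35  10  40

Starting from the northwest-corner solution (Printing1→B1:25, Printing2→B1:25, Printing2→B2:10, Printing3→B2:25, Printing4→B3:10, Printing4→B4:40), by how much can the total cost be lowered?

Current plan cost = 25·10 + 25·9 + 10·6 + 25·6 + 10·4 + 40·3 = 845.
Optimal plan:
  Printing1 to B1: 25 × 10 = 250
  Printing2 to B2: 35 × 6 = 210
  Printing3 to B1: 25 × 2 = 50
  Printing4 to B3: 10 × 4 = 40
  Printing4 to B4: 40 × 3 = 120
Optimal cost = 670.
Saving = 845 − 670 = 175.

175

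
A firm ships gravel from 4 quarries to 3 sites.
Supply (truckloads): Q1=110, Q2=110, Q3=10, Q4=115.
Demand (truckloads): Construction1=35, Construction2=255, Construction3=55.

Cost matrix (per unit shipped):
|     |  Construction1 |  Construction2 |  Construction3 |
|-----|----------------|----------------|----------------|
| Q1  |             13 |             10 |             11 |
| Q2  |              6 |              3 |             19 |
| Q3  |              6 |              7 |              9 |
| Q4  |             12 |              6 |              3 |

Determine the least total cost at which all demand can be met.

2090

One minimum-cost allocation:
  Q1–Construction2: 110 × 10 = 1100
  Q2–Construction1: 25 × 6 = 150
  Q2–Construction2: 85 × 3 = 255
  Q3–Construction1: 10 × 6 = 60
  Q4–Construction2: 60 × 6 = 360
  Q4–Construction3: 55 × 3 = 165
Total = 1100 + 150 + 255 + 60 + 360 + 165 = 2090.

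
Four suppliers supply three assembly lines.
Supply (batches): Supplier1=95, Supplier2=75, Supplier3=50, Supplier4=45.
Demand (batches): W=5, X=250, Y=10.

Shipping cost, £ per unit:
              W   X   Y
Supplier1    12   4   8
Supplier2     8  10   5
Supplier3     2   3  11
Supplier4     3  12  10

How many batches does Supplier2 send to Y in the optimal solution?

Optimal shipments:
  Supplier1 to X: 95 batches
  Supplier2 to X: 65 batches
  Supplier2 to Y: 10 batches
  Supplier3 to X: 50 batches
  Supplier4 to W: 5 batches
  Supplier4 to X: 40 batches
Total cost = £1725.
So Supplier2→Y carries 10 batches.

10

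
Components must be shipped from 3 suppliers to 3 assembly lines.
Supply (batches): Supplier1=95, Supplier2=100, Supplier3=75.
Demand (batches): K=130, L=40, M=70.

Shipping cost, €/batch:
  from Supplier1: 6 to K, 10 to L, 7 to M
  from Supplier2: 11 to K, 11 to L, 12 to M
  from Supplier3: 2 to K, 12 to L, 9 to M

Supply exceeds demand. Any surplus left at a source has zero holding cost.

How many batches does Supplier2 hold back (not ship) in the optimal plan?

30

Minimum-cost shipments:
  Supplier1->K: 25 × €6 = €150
  Supplier1->M: 70 × €7 = €490
  Supplier2->K: 30 × €11 = €330
  Supplier2->L: 40 × €11 = €440
  Supplier3->K: 75 × €2 = €150
Total cost = €1560.
Supplier2 ships 70 of its 100, leaving 30.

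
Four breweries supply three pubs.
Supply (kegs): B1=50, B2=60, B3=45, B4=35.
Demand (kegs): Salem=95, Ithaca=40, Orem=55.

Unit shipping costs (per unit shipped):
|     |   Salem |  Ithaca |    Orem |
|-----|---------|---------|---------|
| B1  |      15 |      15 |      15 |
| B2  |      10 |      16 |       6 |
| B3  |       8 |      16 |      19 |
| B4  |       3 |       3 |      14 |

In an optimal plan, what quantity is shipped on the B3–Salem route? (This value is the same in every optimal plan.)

The minimum-cost plan:
  B1->Salem: 10 kegs
  B1->Ithaca: 40 kegs
  B2->Salem: 5 kegs
  B2->Orem: 55 kegs
  B3->Salem: 45 kegs
  B4->Salem: 35 kegs
Total cost = 1595.
So B3→Salem carries 45 kegs.

45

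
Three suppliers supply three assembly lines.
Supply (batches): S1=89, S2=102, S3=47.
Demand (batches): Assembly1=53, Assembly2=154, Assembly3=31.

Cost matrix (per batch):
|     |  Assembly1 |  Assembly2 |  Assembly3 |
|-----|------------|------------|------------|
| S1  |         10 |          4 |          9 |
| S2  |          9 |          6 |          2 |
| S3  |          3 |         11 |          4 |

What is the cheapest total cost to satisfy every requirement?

One minimum-cost allocation:
  S1 to Assembly2: 89 batches
  S2 to Assembly1: 6 batches
  S2 to Assembly2: 65 batches
  S2 to Assembly3: 31 batches
  S3 to Assembly1: 47 batches
Total cost = 1003.

1003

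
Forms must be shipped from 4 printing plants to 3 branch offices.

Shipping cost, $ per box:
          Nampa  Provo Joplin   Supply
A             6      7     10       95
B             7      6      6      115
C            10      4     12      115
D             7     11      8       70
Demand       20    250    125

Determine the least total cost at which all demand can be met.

2355

A cheapest plan:
  A to Provo: 95 boxes
  B to Provo: 40 boxes
  B to Joplin: 75 boxes
  C to Provo: 115 boxes
  D to Nampa: 20 boxes
  D to Joplin: 50 boxes
Total cost = $2355.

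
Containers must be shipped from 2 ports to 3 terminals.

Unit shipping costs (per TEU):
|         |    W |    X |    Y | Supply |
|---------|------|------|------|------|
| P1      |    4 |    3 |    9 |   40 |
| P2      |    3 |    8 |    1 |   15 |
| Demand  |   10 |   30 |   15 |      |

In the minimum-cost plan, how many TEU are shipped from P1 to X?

30

The minimum-cost plan:
  P1->W: 10 TEU
  P1->X: 30 TEU
  P2->Y: 15 TEU
Total cost = 145.
So P1→X carries 30 TEU.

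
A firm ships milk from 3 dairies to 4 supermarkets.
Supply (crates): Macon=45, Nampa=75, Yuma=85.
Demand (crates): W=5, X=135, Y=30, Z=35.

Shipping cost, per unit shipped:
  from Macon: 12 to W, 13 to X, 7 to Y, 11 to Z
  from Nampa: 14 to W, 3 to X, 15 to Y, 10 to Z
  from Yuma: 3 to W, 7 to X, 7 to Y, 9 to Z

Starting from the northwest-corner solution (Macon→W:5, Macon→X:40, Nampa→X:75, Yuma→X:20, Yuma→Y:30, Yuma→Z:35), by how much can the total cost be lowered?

Current plan cost = 5·12 + 40·13 + 75·3 + 20·7 + 30·7 + 35·9 = 1470.
Optimal plan:
  Macon->Y: 30 × 7 = 210
  Macon->Z: 15 × 11 = 165
  Nampa->X: 75 × 3 = 225
  Yuma->W: 5 × 3 = 15
  Yuma->X: 60 × 7 = 420
  Yuma->Z: 20 × 9 = 180
Optimal cost = 1215.
Saving = 1470 − 1215 = 255.

255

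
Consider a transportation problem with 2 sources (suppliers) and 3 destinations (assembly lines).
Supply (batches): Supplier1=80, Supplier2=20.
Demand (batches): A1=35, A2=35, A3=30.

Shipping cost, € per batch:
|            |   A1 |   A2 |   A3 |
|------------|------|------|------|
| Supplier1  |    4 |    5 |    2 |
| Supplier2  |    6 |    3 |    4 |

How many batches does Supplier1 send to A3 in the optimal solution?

30

Solving gives:
  Supplier1→A1: 35 × €4 = €140
  Supplier1→A2: 15 × €5 = €75
  Supplier1→A3: 30 × €2 = €60
  Supplier2→A2: 20 × €3 = €60
Total cost = €335.
So Supplier1→A3 carries 30 batches.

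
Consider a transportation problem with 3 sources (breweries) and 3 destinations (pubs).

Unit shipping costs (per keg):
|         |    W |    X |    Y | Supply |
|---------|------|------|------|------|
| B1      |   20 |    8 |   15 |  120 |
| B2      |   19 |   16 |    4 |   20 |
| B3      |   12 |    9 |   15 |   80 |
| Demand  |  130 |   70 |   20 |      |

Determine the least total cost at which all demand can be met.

2600

One minimum-cost allocation:
  B1->W: 50 × 20 = 1000
  B1->X: 70 × 8 = 560
  B2->Y: 20 × 4 = 80
  B3->W: 80 × 12 = 960
Total = 1000 + 560 + 80 + 960 = 2600.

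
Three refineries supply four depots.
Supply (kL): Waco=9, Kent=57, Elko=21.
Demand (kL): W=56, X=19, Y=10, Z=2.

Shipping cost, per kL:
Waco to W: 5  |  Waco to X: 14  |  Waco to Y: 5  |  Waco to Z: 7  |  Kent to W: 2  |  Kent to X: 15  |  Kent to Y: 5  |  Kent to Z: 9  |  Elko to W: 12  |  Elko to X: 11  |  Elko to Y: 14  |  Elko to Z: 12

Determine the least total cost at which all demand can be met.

395

Optimal allocation:
  Waco→Y: 9 × 5 = 45
  Kent→W: 56 × 2 = 112
  Kent→Y: 1 × 5 = 5
  Elko→X: 19 × 11 = 209
  Elko→Z: 2 × 12 = 24
Total = 45 + 112 + 5 + 209 + 24 = 395.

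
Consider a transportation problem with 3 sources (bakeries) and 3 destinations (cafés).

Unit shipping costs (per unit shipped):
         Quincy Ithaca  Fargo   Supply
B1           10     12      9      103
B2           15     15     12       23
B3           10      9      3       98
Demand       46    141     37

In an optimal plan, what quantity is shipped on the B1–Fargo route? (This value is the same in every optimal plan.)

Optimal shipments:
  B1–Quincy: 46 × 10 = 460
  B1–Ithaca: 57 × 12 = 684
  B2–Ithaca: 23 × 15 = 345
  B3–Ithaca: 61 × 9 = 549
  B3–Fargo: 37 × 3 = 111
Total cost = 2149.
The route B1→Fargo is not used.

0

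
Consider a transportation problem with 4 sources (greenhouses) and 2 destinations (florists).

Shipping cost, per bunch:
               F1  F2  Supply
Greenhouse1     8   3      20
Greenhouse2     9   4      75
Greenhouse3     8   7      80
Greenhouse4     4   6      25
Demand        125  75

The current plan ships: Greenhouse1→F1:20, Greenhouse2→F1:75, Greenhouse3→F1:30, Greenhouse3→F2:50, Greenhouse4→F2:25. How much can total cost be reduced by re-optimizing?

Current plan cost = 20·8 + 75·9 + 30·8 + 50·7 + 25·6 = 1575.
Optimal plan:
  Greenhouse1 to F1: 20 × 8 = 160
  Greenhouse2 to F2: 75 × 4 = 300
  Greenhouse3 to F1: 80 × 8 = 640
  Greenhouse4 to F1: 25 × 4 = 100
Optimal cost = 1200.
Saving = 1575 − 1200 = 375.

375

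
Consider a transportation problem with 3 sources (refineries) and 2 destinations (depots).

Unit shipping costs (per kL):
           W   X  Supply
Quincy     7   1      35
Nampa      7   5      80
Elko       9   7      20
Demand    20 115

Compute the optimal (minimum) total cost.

One minimum-cost allocation:
  Quincy->X: 35 × 1 = 35
  Nampa->W: 20 × 7 = 140
  Nampa->X: 60 × 5 = 300
  Elko->X: 20 × 7 = 140
Total = 35 + 140 + 300 + 140 = 615.

615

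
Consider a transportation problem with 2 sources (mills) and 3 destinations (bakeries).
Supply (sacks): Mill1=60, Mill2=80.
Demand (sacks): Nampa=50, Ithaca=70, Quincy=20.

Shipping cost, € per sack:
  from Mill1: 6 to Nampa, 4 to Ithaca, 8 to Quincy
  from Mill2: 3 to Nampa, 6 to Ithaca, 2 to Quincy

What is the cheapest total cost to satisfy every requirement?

490

An optimal shipping plan:
  Mill1->Ithaca: 60 sacks
  Mill2->Nampa: 50 sacks
  Mill2->Ithaca: 10 sacks
  Mill2->Quincy: 20 sacks
Total cost = €490.
(Supply check: Mill1 ships 60; Mill2 ships 80.)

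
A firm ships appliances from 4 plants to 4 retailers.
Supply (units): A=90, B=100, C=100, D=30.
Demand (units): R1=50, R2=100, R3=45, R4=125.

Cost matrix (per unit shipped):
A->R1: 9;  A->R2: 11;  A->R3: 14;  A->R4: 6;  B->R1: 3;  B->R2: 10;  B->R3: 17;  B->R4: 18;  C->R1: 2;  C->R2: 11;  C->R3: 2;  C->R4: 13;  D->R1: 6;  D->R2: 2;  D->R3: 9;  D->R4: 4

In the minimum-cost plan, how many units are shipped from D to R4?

30

The minimum-cost plan:
  A->R4: 90 units
  B->R2: 100 units
  C->R1: 50 units
  C->R3: 45 units
  C->R4: 5 units
  D->R4: 30 units
Total cost = 1915.
So D→R4 carries 30 units.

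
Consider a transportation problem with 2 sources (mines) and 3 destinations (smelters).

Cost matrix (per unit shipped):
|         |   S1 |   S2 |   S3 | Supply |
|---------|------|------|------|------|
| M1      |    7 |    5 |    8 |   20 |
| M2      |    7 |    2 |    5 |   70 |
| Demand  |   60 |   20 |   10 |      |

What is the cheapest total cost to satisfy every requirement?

A cheapest plan:
  M1 to S1: 20 × 7 = 140
  M2 to S1: 40 × 7 = 280
  M2 to S2: 20 × 2 = 40
  M2 to S3: 10 × 5 = 50
Total = 140 + 280 + 40 + 50 = 510.
(Supply check: M1 ships 20; M2 ships 70.)

510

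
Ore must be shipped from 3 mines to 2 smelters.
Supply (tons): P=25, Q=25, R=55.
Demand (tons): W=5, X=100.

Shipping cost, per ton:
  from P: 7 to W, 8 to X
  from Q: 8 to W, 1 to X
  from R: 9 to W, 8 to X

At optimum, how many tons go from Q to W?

The minimum-cost plan:
  P->W: 5 × 7 = 35
  P->X: 20 × 8 = 160
  Q->X: 25 × 1 = 25
  R->X: 55 × 8 = 440
Total cost = 660.
The route Q→W is not used.

0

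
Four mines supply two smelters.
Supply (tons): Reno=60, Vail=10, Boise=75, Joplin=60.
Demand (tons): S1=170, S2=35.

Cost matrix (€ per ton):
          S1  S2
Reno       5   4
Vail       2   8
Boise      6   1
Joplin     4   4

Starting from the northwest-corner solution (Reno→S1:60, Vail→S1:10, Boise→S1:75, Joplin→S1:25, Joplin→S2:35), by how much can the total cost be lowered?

Current plan cost = 60·5 + 10·2 + 75·6 + 25·4 + 35·4 = €1010.
Optimal plan:
  Reno->S1: 60 × €5 = €300
  Vail->S1: 10 × €2 = €20
  Boise->S1: 40 × €6 = €240
  Boise->S2: 35 × €1 = €35
  Joplin->S1: 60 × €4 = €240
Optimal cost = €835.
Saving = 1010 − 835 = €175.

175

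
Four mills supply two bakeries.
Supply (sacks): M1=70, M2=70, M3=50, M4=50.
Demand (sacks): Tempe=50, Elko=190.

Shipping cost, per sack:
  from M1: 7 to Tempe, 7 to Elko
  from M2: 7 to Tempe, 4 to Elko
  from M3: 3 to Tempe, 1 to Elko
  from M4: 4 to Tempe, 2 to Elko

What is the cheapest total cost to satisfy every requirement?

An optimal shipping plan:
  M1–Tempe: 50 × 7 = 350
  M1–Elko: 20 × 7 = 140
  M2–Elko: 70 × 4 = 280
  M3–Elko: 50 × 1 = 50
  M4–Elko: 50 × 2 = 100
Total = 350 + 140 + 280 + 50 + 100 = 920.

920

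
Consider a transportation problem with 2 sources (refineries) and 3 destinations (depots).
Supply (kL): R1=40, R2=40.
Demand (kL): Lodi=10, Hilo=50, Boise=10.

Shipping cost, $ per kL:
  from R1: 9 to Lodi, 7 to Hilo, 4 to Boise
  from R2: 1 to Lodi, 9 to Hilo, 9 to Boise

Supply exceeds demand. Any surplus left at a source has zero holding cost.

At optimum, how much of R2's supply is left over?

Minimum-cost shipments:
  R1->Hilo: 30 × $7 = $210
  R1->Boise: 10 × $4 = $40
  R2->Lodi: 10 × $1 = $10
  R2->Hilo: 20 × $9 = $180
Total cost = $440.
R2 ships 30 of its 40, leaving 10.

10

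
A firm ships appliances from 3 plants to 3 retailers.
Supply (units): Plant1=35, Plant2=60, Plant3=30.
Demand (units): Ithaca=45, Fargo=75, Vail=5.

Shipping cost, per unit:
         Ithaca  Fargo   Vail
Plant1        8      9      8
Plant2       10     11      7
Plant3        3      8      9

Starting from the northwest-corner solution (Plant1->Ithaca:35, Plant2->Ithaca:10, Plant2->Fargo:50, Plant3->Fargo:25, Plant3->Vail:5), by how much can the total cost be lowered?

145

Current plan cost = 35·8 + 10·10 + 50·11 + 25·8 + 5·9 = 1175.
Optimal plan:
  Plant1 to Fargo: 35 × 9 = 315
  Plant2 to Ithaca: 15 × 10 = 150
  Plant2 to Fargo: 40 × 11 = 440
  Plant2 to Vail: 5 × 7 = 35
  Plant3 to Ithaca: 30 × 3 = 90
Optimal cost = 1030.
Saving = 1175 − 1030 = 145.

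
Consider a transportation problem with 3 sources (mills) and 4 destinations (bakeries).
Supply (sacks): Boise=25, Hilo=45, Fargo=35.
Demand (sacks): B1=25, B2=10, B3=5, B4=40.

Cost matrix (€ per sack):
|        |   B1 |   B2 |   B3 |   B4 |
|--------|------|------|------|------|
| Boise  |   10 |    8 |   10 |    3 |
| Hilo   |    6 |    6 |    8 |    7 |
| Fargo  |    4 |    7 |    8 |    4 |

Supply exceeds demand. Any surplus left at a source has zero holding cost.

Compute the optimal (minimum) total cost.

An optimal shipping plan:
  Boise->B4: 25 × €3 = €75
  Hilo->B1: 5 × €6 = €30
  Hilo->B2: 10 × €6 = €60
  Hilo->B3: 5 × €8 = €40
  Fargo->B1: 20 × €4 = €80
  Fargo->B4: 15 × €4 = €60
Total = 75 + 30 + 60 + 40 + 80 + 60 = €345.

345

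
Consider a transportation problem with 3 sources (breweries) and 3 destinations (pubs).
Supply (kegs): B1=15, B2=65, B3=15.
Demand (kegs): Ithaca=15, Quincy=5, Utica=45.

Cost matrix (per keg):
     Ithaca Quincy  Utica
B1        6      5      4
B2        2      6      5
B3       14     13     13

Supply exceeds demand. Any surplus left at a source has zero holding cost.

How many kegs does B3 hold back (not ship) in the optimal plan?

15

Minimum-cost shipments:
  B1->Quincy: 5 × 5 = 25
  B1->Utica: 10 × 4 = 40
  B2->Ithaca: 15 × 2 = 30
  B2->Utica: 35 × 5 = 175
Total cost = 270.
B3 ships 0 of its 15, leaving 15.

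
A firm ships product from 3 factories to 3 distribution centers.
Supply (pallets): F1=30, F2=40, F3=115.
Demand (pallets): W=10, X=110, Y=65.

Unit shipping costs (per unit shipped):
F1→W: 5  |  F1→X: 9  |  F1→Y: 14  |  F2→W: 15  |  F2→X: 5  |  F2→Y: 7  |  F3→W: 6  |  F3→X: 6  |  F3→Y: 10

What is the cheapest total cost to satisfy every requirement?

1300

One minimum-cost allocation:
  F1→W: 10 pallets
  F1→X: 20 pallets
  F2→Y: 40 pallets
  F3→X: 90 pallets
  F3→Y: 25 pallets
Total cost = 1300.
(Supply check: F1 ships 30; F2 ships 40; F3 ships 115.)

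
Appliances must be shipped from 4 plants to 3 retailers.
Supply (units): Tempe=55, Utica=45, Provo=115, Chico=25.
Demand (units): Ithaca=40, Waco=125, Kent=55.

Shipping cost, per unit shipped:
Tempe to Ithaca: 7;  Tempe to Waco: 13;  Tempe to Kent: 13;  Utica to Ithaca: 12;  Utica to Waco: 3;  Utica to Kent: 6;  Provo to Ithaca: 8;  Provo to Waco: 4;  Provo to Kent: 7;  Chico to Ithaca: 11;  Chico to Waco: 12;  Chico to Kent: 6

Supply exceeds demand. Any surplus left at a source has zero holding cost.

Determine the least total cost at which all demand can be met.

One minimum-cost allocation:
  Tempe→Ithaca: 40 × 7 = 280
  Utica→Waco: 45 × 3 = 135
  Provo→Waco: 80 × 4 = 320
  Provo→Kent: 30 × 7 = 210
  Chico→Kent: 25 × 6 = 150
Total = 280 + 135 + 320 + 210 + 150 = 1095.

1095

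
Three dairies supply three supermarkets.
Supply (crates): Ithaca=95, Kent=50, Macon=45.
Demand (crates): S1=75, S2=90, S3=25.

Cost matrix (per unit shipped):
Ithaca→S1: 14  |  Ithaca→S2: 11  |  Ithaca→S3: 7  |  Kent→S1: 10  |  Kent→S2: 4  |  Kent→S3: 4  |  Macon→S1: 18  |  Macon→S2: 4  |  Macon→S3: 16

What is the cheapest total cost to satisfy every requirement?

1565

Optimal allocation:
  Ithaca–S1: 70 crates
  Ithaca–S3: 25 crates
  Kent–S1: 5 crates
  Kent–S2: 45 crates
  Macon–S2: 45 crates
Total cost = 1565.
(Supply check: Ithaca ships 95; Kent ships 50; Macon ships 45.)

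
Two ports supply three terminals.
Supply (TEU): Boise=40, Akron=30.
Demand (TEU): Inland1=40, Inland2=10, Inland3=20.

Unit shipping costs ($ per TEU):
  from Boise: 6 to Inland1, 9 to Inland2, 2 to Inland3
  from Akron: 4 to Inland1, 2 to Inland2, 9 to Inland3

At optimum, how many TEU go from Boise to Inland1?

The minimum-cost plan:
  Boise to Inland1: 20 TEU
  Boise to Inland3: 20 TEU
  Akron to Inland1: 20 TEU
  Akron to Inland2: 10 TEU
Total cost = $260.
So Boise→Inland1 carries 20 TEU.

20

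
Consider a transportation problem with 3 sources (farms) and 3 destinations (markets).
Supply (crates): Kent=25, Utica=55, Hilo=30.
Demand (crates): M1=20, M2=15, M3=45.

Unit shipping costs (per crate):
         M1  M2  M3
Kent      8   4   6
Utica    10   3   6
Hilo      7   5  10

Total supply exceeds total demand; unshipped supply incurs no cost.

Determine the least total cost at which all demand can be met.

455

One minimum-cost allocation:
  Kent->M3: 5 × 6 = 30
  Utica->M2: 15 × 3 = 45
  Utica->M3: 40 × 6 = 240
  Hilo->M1: 20 × 7 = 140
Total = 30 + 45 + 240 + 140 = 455.
(Supply check: Kent ships 5; Utica ships 55; Hilo ships 20.)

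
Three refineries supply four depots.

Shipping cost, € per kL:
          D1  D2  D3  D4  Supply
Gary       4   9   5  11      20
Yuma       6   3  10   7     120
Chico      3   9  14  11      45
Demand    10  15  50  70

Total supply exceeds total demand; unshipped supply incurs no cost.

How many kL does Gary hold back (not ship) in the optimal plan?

0

Minimum-cost shipments:
  Gary→D3: 20 × €5 = €100
  Yuma→D2: 15 × €3 = €45
  Yuma→D3: 30 × €10 = €300
  Yuma→D4: 70 × €7 = €490
  Chico→D1: 10 × €3 = €30
Total cost = €965.
Gary ships 20 of its 20, leaving 0.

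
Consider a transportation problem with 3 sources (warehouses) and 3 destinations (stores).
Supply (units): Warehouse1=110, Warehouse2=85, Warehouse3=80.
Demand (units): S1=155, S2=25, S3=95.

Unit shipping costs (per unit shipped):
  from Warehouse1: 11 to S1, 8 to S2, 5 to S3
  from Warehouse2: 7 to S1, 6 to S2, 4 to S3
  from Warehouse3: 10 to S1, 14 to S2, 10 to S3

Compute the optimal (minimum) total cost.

Optimal allocation:
  Warehouse1–S2: 15 × 8 = 120
  Warehouse1–S3: 95 × 5 = 475
  Warehouse2–S1: 75 × 7 = 525
  Warehouse2–S2: 10 × 6 = 60
  Warehouse3–S1: 80 × 10 = 800
Total = 120 + 475 + 525 + 60 + 800 = 1980.

1980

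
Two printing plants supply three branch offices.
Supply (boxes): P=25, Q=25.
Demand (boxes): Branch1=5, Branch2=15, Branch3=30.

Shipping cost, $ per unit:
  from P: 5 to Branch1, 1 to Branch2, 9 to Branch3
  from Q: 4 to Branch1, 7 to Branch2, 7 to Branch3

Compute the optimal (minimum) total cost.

One minimum-cost allocation:
  P→Branch1: 5 × $5 = $25
  P→Branch2: 15 × $1 = $15
  P→Branch3: 5 × $9 = $45
  Q→Branch3: 25 × $7 = $175
Total = 25 + 15 + 45 + 175 = $260.
(Supply check: P ships 25; Q ships 25.)

260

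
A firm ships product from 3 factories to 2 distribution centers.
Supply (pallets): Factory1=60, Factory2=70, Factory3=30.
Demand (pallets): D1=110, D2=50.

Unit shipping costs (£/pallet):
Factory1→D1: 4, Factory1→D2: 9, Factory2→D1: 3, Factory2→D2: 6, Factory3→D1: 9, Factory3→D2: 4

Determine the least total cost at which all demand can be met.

Optimal allocation:
  Factory1->D1: 60 pallets
  Factory2->D1: 50 pallets
  Factory2->D2: 20 pallets
  Factory3->D2: 30 pallets
Total cost = £630.
(Supply check: Factory1 ships 60; Factory2 ships 70; Factory3 ships 30.)

630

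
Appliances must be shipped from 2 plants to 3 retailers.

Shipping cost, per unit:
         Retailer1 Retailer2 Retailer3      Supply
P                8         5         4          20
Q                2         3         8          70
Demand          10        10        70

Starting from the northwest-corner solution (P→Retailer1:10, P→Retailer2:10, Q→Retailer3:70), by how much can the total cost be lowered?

160

Current plan cost = 10·8 + 10·5 + 70·8 = 690.
Optimal plan:
  P->Retailer3: 20 units
  Q->Retailer1: 10 units
  Q->Retailer2: 10 units
  Q->Retailer3: 50 units
Optimal cost = 530.
Saving = 690 − 530 = 160.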